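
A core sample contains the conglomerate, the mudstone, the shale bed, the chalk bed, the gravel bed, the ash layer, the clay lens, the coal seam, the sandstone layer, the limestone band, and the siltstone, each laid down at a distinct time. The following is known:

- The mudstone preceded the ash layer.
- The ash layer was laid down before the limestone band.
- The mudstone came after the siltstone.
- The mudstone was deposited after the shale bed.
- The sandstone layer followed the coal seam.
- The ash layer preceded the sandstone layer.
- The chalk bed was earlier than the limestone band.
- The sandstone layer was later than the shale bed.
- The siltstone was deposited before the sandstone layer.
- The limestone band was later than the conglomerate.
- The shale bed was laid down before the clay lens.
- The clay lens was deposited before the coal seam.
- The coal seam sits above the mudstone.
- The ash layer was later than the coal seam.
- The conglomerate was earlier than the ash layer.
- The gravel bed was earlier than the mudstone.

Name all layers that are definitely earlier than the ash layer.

the clay lens, the coal seam, the conglomerate, the gravel bed, the mudstone, the shale bed, the siltstone

Directly stated before the ash layer: the coal seam, the conglomerate, and the mudstone.
The clay lens reaches the ash layer via the clay lens → the coal seam → the ash layer.
The gravel bed reaches the ash layer via the gravel bed → the mudstone → the ash layer.
The shale bed reaches the ash layer via the shale bed → the mudstone → the ash layer.
Likewise the siltstone reaches the ash layer by chaining the stated constraints.
No chain forces the sandstone layer (or any of the others) ahead of the ash layer.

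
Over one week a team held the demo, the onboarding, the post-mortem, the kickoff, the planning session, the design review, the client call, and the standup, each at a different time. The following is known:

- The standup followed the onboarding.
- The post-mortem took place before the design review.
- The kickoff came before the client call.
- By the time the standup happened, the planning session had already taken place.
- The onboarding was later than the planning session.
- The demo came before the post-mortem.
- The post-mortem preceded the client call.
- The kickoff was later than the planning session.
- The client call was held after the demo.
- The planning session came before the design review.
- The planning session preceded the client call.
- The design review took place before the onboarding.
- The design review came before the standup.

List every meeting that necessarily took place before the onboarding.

the demo, the design review, the planning session, the post-mortem

Directly stated before the onboarding: the design review and the planning session.
The demo reaches the onboarding via the demo → the post-mortem → the design review → the onboarding.
The post-mortem reaches the onboarding via the post-mortem → the design review → the onboarding.
No chain forces the standup (or any of the others) ahead of the onboarding.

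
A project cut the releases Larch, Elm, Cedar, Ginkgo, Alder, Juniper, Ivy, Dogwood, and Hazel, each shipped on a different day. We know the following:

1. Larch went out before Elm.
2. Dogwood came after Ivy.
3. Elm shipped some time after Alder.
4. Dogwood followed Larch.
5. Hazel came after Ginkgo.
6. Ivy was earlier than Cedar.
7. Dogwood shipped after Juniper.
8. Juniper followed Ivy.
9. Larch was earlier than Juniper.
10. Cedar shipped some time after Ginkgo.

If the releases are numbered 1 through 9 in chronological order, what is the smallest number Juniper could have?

3

Ivy and Larch must both come before Juniper — 2 forced predecessors.
Nothing else is forced ahead of Juniper, so its earliest slot is position 2 + 1 = 3.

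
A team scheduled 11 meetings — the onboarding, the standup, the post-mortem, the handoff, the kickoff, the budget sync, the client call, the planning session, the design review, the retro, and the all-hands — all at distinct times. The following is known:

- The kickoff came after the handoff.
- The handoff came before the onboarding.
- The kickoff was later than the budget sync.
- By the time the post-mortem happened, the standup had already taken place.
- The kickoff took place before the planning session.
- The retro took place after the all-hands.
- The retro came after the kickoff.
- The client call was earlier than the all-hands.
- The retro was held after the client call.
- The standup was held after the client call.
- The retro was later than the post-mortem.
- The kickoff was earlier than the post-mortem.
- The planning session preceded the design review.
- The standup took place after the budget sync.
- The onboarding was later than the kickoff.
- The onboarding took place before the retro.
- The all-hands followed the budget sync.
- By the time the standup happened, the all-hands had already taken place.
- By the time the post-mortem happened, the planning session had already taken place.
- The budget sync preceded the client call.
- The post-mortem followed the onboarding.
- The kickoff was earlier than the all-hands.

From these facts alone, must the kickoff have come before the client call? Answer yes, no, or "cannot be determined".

No chain of stated constraints runs from the kickoff to the client call, and none runs from the client call to the kickoff either.
So the relative order of the kickoff and the client call is not fixed by the given facts.

cannot be determined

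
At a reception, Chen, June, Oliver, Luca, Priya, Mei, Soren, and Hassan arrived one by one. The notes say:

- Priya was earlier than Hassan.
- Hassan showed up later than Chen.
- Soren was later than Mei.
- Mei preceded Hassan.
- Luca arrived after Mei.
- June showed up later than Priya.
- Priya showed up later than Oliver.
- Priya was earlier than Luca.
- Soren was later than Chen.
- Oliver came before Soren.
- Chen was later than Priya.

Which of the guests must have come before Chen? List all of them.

Directly stated before Chen: Priya.
Oliver reaches Chen via Oliver → Priya → Chen.
No chain forces Mei (or any of the others) ahead of Chen.

Oliver, Priya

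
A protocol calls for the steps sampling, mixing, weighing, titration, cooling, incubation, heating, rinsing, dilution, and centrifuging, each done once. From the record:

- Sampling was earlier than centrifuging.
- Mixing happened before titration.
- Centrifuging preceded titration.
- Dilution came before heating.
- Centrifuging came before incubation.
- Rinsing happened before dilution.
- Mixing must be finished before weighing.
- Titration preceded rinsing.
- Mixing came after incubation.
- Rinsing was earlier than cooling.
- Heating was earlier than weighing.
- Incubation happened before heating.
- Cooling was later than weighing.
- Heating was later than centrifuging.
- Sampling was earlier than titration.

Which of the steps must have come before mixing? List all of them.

Directly stated before mixing: incubation.
Centrifuging reaches mixing via centrifuging → incubation → mixing.
Sampling reaches mixing via sampling → centrifuging → incubation → mixing.
No chain forces rinsing (or any of the others) ahead of mixing.

centrifuging, incubation, sampling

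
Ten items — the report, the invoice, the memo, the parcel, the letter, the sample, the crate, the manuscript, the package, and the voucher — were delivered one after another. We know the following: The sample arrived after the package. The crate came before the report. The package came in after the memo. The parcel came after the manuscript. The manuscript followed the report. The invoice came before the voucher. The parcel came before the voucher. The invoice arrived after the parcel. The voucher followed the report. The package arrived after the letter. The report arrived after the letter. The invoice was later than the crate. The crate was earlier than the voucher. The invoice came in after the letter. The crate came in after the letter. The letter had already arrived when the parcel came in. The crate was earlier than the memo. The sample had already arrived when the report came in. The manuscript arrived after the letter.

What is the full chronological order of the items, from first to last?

the letter, the crate, the memo, the package, the sample, the report, the manuscript, the parcel, the invoice, the voucher

The constraints fix every adjacent pair, so only one ordering works:
the letter → the crate → the memo → the package → the sample → the report → the manuscript → the parcel → the invoice → the voucher.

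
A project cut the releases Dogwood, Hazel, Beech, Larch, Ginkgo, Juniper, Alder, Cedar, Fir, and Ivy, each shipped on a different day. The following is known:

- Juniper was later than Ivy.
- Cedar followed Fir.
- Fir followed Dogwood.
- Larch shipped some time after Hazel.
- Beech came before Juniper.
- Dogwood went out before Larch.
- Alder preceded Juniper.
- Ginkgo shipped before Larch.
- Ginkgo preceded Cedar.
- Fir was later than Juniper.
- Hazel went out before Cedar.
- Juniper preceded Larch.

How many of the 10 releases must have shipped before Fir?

Directly stated before Fir: Dogwood and Juniper.
Alder reaches Fir via Alder → Juniper → Fir.
Beech reaches Fir via Beech → Juniper → Fir.
Ivy reaches Fir via Ivy → Juniper → Fir.
That's Alder, Beech, Dogwood, Ivy, and Juniper — 5 in all.

5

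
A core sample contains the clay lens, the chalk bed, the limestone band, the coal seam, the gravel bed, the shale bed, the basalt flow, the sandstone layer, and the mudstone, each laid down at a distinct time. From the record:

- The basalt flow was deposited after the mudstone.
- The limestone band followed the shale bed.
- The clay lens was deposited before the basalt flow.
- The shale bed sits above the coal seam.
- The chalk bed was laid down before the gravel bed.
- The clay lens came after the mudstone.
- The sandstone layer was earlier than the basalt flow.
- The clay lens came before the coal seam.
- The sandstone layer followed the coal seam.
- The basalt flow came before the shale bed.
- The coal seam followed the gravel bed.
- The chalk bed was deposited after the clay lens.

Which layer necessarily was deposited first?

The mudstone has a chain of constraints placing it before every other layer, so the mudstone must be first.

the mudstone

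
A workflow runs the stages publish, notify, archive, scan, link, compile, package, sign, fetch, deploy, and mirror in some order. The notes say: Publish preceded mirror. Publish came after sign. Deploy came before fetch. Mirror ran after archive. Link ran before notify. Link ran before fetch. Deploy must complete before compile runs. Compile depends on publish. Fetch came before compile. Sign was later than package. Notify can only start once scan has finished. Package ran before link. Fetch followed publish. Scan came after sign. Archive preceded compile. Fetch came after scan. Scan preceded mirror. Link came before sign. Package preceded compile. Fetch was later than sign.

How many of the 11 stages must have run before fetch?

Directly stated before fetch: deploy, link, publish, scan, and sign.
Package reaches fetch via package → sign → fetch.
No chain forces notify (or any of the others) ahead of fetch.
That's deploy, link, package, publish, scan, and sign — 6 in all.

6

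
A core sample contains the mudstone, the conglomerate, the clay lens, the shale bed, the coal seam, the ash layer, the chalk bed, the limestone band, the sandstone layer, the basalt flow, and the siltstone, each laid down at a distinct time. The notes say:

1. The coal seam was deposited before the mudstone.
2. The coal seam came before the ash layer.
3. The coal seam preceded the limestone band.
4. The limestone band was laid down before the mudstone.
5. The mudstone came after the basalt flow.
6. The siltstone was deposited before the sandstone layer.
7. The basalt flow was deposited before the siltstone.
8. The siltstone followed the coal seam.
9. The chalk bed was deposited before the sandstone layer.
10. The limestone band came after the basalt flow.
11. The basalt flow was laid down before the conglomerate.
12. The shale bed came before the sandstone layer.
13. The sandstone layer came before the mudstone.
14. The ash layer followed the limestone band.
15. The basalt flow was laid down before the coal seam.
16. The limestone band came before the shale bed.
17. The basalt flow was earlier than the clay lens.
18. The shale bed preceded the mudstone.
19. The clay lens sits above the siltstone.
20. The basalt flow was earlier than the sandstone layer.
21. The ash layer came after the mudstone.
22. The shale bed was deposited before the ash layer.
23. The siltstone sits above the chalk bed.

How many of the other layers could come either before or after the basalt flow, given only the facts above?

1

Forced after the basalt flow: the ash layer, the clay lens, the coal seam, the conglomerate, the limestone band, the mudstone, the sandstone layer, the shale bed, and the siltstone.
That leaves the chalk bed with no forced order relative to the basalt flow — 1.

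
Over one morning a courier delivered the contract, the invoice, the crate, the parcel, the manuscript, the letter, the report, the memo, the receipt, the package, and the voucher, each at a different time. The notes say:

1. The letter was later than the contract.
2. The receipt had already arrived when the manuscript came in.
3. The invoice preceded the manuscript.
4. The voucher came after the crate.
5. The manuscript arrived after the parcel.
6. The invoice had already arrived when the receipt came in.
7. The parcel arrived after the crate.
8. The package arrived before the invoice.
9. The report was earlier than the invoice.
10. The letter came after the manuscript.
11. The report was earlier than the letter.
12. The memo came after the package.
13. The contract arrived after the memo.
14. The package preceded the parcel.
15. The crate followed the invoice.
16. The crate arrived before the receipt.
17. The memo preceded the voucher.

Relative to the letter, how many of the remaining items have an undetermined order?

1

Forced before the letter: the contract, the crate, the invoice, the manuscript, the memo, the package, the parcel, the receipt, and the report.
That leaves the voucher with no forced order relative to the letter — 1.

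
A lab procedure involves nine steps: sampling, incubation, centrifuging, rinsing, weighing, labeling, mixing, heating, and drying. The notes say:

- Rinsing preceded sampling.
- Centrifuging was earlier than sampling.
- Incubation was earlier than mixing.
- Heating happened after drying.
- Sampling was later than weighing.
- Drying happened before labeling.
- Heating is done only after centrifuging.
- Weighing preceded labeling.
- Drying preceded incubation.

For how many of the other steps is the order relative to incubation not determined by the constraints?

Forced before incubation: drying; forced after incubation: mixing.
That leaves centrifuging, heating, labeling, rinsing, sampling, and weighing with no forced order relative to incubation — 6.

6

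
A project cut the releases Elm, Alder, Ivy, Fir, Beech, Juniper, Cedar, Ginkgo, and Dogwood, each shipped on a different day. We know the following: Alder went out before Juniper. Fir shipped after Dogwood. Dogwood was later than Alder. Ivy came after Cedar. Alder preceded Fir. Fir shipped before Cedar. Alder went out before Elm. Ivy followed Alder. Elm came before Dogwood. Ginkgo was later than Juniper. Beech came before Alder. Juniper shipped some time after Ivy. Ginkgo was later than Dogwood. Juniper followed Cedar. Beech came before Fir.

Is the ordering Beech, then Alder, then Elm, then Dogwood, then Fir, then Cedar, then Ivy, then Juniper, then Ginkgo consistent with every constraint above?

yes

Check each stated constraint against the proposed order — e.g. Alder is ahead of Ivy; Alder is ahead of Juniper. Every pair is in the required order; nothing is violated.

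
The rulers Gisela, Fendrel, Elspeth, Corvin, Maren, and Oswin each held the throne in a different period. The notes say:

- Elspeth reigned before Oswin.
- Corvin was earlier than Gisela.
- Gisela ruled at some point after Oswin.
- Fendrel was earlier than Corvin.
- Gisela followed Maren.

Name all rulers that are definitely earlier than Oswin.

Directly stated before Oswin: Elspeth.
No chain forces Fendrel (or any of the others) ahead of Oswin.

Elspeth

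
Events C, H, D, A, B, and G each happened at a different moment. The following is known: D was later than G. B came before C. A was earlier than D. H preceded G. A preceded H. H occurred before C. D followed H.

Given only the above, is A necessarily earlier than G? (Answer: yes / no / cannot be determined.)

Chain the constraints: A → H → G. Each link is directly stated, so A comes before G.

yes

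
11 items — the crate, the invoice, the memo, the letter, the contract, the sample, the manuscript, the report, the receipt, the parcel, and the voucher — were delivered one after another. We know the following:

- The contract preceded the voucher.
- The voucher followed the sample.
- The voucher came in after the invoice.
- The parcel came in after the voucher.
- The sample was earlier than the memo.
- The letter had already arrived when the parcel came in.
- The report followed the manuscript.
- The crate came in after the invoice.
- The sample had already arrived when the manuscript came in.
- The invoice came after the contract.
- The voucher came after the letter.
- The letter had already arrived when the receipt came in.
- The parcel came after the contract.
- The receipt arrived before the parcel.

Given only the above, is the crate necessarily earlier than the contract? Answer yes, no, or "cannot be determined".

Tracing the constraints gives the contract → the invoice → the crate, so the contract must come before the crate.
That means the crate cannot be before the contract.

no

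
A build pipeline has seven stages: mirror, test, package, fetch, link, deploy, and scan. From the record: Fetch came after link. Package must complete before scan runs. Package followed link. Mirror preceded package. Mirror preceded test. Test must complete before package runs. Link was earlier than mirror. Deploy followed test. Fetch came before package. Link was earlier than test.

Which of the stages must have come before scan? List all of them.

fetch, link, mirror, package, test

Directly stated before scan: package.
Fetch reaches scan via fetch → package → scan.
Link reaches scan via link → package → scan.
Mirror reaches scan via mirror → package → scan.
Likewise test reaches scan by chaining the stated constraints.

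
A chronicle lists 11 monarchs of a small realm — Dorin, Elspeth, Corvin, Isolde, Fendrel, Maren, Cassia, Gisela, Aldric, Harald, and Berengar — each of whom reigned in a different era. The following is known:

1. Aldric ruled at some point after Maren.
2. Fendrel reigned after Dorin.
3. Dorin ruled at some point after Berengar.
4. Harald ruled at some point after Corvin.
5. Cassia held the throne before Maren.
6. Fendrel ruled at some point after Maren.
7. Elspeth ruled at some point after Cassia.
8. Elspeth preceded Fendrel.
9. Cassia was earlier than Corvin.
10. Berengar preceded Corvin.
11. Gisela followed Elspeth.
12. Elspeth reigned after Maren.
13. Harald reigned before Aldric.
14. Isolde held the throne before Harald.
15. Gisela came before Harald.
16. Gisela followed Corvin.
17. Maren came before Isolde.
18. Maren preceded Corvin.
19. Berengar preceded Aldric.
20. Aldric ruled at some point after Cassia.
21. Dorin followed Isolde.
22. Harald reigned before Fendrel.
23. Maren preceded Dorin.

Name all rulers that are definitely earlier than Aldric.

Berengar, Cassia, Corvin, Elspeth, Gisela, Harald, Isolde, Maren

Directly stated before Aldric: Berengar, Cassia, Harald, and Maren.
Corvin reaches Aldric via Corvin → Harald → Aldric.
Elspeth reaches Aldric via Elspeth → Gisela → Harald → Aldric.
Gisela reaches Aldric via Gisela → Harald → Aldric.
Likewise Isolde reaches Aldric by chaining the stated constraints.
No chain forces Fendrel (or any of the others) ahead of Aldric.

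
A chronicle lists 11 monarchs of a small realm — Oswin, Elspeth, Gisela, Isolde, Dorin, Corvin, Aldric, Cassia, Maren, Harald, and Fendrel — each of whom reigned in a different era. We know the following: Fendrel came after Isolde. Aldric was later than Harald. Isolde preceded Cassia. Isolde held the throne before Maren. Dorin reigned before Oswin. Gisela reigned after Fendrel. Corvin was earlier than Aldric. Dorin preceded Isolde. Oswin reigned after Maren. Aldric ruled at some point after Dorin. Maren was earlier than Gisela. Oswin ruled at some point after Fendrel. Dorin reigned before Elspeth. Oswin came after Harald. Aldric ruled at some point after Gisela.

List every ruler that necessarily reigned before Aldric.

Directly stated before Aldric: Corvin, Dorin, Gisela, and Harald.
Fendrel reaches Aldric via Fendrel → Gisela → Aldric.
Isolde reaches Aldric via Isolde → Maren → Gisela → Aldric.
Maren reaches Aldric via Maren → Gisela → Aldric.

Corvin, Dorin, Fendrel, Gisela, Harald, Isolde, Maren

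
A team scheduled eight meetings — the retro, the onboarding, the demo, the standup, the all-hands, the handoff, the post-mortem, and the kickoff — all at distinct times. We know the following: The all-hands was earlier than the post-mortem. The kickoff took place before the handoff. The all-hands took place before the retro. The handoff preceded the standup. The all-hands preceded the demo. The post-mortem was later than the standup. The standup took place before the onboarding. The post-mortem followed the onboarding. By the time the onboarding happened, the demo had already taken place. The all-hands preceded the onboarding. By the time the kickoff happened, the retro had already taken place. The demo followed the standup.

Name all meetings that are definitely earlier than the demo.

Directly stated before the demo: the all-hands and the standup.
The handoff reaches the demo via the handoff → the standup → the demo.
The kickoff reaches the demo via the kickoff → the handoff → the standup → the demo.
The retro reaches the demo via the retro → the kickoff → the handoff → the standup → the demo.
No chain forces the post-mortem (or any of the others) ahead of the demo.

the all-hands, the handoff, the kickoff, the retro, the standup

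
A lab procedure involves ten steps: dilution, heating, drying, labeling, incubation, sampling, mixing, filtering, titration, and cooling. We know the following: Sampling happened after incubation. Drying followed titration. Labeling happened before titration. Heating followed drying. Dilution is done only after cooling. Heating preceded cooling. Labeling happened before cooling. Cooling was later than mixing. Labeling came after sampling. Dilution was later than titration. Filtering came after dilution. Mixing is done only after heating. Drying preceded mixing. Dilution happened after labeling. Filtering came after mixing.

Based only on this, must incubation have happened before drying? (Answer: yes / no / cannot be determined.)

yes

Chain the constraints: incubation → sampling → labeling → titration → drying. Each link is directly stated, so incubation comes before drying.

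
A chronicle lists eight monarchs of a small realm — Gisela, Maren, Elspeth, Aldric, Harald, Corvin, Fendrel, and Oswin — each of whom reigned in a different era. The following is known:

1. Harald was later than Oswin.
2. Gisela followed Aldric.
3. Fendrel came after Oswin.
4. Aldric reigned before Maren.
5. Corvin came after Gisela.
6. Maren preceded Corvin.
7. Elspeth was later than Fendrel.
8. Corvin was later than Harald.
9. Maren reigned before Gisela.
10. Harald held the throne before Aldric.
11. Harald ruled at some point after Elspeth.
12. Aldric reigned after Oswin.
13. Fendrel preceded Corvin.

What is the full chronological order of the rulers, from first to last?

Oswin, Fendrel, Elspeth, Harald, Aldric, Maren, Gisela, Corvin

The constraints fix every adjacent pair, so only one ordering works:
Oswin → Fendrel → Elspeth → Harald → Aldric → Maren → Gisela → Corvin.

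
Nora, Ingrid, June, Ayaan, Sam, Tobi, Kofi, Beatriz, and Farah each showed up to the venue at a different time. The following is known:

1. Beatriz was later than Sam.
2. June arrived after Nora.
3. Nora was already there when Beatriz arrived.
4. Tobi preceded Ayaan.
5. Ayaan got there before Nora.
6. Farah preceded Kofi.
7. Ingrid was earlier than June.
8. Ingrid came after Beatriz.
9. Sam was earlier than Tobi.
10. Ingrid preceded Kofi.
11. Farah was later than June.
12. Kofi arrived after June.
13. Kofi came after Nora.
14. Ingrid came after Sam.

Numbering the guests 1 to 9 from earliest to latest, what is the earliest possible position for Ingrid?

Ayaan, Beatriz, Nora, Sam, and Tobi must all come before Ingrid — 5 forced predecessors.
Nothing else is forced ahead of Ingrid, so their earliest slot is position 5 + 1 = 6.

6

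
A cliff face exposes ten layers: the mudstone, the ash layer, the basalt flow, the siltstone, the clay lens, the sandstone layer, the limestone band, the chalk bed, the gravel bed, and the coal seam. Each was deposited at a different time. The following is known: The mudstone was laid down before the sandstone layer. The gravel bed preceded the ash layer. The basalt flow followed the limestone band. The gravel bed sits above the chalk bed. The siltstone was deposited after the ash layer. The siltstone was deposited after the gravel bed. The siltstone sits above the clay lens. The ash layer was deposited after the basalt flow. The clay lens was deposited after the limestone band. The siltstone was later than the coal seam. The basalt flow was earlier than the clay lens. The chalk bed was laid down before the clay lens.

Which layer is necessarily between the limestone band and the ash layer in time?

Tracing the constraints gives the limestone band → the basalt flow → the ash layer, so the basalt flow sits after the limestone band and before the ash layer.
No other layer is forced both after the limestone band and before the ash layer.

the basalt flow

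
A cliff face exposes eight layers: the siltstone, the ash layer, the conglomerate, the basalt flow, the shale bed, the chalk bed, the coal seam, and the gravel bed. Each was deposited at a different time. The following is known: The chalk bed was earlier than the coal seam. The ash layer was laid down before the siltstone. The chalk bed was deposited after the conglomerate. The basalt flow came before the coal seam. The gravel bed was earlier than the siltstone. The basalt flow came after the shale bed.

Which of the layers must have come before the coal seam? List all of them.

the basalt flow, the chalk bed, the conglomerate, the shale bed

Directly stated before the coal seam: the basalt flow and the chalk bed.
The conglomerate reaches the coal seam via the conglomerate → the chalk bed → the coal seam.
The shale bed reaches the coal seam via the shale bed → the basalt flow → the coal seam.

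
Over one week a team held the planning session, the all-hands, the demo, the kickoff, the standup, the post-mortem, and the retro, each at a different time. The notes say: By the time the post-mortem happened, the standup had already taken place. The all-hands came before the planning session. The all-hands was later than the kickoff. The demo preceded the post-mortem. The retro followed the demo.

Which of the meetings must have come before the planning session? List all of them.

the all-hands, the kickoff

Directly stated before the planning session: the all-hands.
The kickoff reaches the planning session via the kickoff → the all-hands → the planning session.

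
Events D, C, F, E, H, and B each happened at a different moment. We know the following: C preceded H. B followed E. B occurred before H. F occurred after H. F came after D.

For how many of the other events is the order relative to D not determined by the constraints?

Forced after D: F.
That leaves B, C, E, and H with no forced order relative to D — 4.

4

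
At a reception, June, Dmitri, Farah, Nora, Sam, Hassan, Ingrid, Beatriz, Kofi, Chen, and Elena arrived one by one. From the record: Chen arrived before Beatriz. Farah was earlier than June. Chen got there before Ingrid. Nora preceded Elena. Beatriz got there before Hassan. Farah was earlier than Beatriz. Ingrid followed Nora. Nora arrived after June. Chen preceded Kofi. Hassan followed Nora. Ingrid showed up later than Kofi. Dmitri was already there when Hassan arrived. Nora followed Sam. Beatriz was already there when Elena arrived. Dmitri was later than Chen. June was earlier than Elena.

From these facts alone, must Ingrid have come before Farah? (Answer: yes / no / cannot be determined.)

no

Tracing the constraints gives Farah → June → Nora → Ingrid, so Farah must come before Ingrid.
That means Ingrid cannot be before Farah.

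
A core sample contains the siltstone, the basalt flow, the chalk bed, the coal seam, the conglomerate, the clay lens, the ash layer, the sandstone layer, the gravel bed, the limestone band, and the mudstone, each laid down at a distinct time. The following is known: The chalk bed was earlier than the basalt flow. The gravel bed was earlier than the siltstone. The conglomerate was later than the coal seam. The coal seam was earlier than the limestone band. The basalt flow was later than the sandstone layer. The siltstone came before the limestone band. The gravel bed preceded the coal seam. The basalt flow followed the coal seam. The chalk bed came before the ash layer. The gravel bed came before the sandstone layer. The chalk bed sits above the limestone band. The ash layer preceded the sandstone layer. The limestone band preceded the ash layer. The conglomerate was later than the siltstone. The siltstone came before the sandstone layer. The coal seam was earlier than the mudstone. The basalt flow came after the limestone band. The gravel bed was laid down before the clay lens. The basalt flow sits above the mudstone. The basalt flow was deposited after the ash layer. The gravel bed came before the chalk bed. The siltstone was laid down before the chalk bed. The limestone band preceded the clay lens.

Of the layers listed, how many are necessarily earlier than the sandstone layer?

6

Directly stated before the sandstone layer: the ash layer, the gravel bed, and the siltstone.
The chalk bed reaches the sandstone layer via the chalk bed → the ash layer → the sandstone layer.
The coal seam reaches the sandstone layer via the coal seam → the limestone band → the ash layer → the sandstone layer.
The limestone band reaches the sandstone layer via the limestone band → the ash layer → the sandstone layer.
No chain forces the clay lens (or any of the others) ahead of the sandstone layer.
That's the ash layer, the chalk bed, the coal seam, the gravel bed, the limestone band, and the siltstone — 6 in all.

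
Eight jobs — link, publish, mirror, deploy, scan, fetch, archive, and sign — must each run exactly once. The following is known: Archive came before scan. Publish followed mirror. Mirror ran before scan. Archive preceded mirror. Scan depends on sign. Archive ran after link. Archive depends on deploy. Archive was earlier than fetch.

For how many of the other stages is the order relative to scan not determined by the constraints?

Forced before scan: archive, deploy, link, mirror, and sign.
That leaves fetch and publish with no forced order relative to scan — 2.

2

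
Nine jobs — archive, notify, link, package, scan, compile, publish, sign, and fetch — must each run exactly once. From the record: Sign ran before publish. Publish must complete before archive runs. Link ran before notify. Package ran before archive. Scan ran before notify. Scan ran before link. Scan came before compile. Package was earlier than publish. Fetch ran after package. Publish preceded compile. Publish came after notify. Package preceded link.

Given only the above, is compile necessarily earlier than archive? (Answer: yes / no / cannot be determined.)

No chain of stated constraints runs from compile to archive, and none runs from archive to compile either.
So the relative order of compile and archive is not fixed by the given facts.

cannot be determined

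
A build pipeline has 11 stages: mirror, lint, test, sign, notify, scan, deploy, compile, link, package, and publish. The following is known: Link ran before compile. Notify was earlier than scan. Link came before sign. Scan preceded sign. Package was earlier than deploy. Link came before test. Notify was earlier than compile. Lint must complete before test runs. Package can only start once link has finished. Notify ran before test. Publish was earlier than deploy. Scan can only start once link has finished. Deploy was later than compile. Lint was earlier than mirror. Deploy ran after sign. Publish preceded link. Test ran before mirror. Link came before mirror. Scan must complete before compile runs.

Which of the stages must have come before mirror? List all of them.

Directly stated before mirror: link, lint, and test.
Notify reaches mirror via notify → test → mirror.
Publish reaches mirror via publish → link → mirror.

link, lint, notify, publish, test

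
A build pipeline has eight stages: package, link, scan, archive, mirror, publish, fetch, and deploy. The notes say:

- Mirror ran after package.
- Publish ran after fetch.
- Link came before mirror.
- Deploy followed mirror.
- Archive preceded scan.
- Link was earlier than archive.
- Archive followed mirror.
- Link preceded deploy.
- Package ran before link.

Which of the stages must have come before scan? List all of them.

archive, link, mirror, package

Directly stated before scan: archive.
Link reaches scan via link → archive → scan.
Mirror reaches scan via mirror → archive → scan.
Package reaches scan via package → link → archive → scan.
No chain forces fetch (or any of the others) ahead of scan.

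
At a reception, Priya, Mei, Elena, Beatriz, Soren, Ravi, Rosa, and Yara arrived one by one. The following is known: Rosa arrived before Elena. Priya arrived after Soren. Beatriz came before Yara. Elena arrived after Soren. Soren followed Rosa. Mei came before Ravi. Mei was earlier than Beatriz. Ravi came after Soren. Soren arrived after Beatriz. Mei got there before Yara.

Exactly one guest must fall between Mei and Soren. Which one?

Tracing the constraints gives Mei → Beatriz → Soren, so Beatriz sits after Mei and before Soren.
No other guest is forced both after Mei and before Soren.

Beatriz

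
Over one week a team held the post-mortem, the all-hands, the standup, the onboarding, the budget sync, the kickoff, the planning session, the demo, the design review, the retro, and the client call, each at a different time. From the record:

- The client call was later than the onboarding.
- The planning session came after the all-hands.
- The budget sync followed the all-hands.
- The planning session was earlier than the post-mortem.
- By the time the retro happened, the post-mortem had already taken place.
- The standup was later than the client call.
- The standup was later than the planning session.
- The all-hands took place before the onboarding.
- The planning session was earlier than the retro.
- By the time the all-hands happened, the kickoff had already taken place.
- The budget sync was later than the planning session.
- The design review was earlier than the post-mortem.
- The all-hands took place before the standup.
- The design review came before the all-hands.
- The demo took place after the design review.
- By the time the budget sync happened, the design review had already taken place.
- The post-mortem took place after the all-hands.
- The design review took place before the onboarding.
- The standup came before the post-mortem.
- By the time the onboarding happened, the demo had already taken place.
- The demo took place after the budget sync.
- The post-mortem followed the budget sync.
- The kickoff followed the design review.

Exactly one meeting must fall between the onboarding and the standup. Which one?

Tracing the constraints gives the onboarding → the client call → the standup, so the client call sits after the onboarding and before the standup.
No other meeting is forced both after the onboarding and before the standup.

the client call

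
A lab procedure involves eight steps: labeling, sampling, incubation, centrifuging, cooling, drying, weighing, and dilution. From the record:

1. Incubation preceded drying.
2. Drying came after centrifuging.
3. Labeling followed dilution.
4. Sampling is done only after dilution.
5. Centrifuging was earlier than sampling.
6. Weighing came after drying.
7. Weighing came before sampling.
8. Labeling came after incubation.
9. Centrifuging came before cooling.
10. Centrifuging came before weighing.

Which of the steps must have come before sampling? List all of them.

centrifuging, dilution, drying, incubation, weighing

Directly stated before sampling: centrifuging, dilution, and weighing.
Drying reaches sampling via drying → weighing → sampling.
Incubation reaches sampling via incubation → drying → weighing → sampling.
No chain forces cooling (or any of the others) ahead of sampling.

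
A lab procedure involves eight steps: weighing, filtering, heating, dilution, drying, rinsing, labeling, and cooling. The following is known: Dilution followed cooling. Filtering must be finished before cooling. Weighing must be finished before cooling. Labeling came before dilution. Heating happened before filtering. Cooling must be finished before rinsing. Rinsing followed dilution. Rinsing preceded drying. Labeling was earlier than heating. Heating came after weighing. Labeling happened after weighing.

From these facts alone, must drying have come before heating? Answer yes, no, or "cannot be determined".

Tracing the constraints gives heating → filtering → cooling → rinsing → drying, so heating must come before drying.
That means drying cannot be before heating.

no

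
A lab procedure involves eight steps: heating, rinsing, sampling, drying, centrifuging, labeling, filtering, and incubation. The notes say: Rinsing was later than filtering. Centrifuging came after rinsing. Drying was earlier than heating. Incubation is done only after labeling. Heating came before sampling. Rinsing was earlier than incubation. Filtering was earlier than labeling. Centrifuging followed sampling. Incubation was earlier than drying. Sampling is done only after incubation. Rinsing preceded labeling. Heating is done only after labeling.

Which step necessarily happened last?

Every other step has a chain of constraints placing it before centrifuging, so centrifuging is last.

centrifuging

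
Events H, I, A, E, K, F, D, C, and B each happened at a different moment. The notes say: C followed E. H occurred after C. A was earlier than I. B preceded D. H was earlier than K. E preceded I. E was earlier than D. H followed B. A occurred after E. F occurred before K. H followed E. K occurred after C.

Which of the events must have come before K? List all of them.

Directly stated before K: C, F, and H.
B reaches K via B → H → K.
E reaches K via E → H → K.
No chain forces D (or any of the others) ahead of K.

B, C, E, F, H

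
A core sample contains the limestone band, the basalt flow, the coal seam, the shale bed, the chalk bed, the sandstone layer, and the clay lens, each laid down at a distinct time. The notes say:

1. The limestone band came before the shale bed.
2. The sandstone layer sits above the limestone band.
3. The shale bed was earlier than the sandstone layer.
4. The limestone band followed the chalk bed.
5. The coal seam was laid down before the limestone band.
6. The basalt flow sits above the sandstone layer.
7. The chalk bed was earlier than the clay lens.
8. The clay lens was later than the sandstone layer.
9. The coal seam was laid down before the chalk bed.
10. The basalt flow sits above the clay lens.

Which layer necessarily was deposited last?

the basalt flow

Every other layer has a chain of constraints placing it before the basalt flow, so the basalt flow is last.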